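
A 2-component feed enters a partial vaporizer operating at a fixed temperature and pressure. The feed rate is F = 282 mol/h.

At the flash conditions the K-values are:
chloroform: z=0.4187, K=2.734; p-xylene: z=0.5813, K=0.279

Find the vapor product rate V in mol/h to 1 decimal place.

Rachford–Rice: g(ψ) = Σ zᵢ(Kᵢ−1)/(1+ψ(Kᵢ−1)) = 0.
g(0) = ΣzᵢKᵢ − 1 = 0.3069 and g(1) = 1 − Σzᵢ/Kᵢ = -1.2367, so a root lies in (0, 1).
Binary case is linear: z₁(K₁−1)(1+ψ(K₂−1)) + z₂(K₂−1)(1+ψ(K₁−1)) = 0
⇒ ψ = [z₁(K₁−1)+z₂(K₂−1)] / [−(K₁−1)(K₂−1)] = 0.30691/1.25021 = 0.2455
Then V = ψ·F = 0.2455·282 = 69.2 mol/h and L = F − V = 212.8 mol/h.

V = 69.2 mol/h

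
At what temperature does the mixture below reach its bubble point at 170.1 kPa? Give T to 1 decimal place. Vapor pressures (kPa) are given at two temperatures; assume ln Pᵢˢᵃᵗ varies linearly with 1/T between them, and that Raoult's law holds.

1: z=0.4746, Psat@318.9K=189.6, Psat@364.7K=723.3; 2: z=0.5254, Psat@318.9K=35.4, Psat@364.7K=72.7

T = 334.1 K

Bubble-point temperature: ΣzᵢPᵢˢᵃᵗ(T) = P. Interpolate ln Pᵢˢᵃᵗ = aᵢ + bᵢ/T.
  T = 318.9 K: ΣzᵢPᵢˢᵃᵗ = 108.58 kPa
  T = 364.7 K: ΣzᵢPᵢˢᵃᵗ = 381.47 kPa
  T = 341.8 K: ΣzᵢPᵢˢᵃᵗ = 211.12 kPa
  T = 330.4 K: ΣzᵢPᵢˢᵃᵗ = 153.12 kPa
  T = 336.1 K: ΣzᵢPᵢˢᵃᵗ = 180.22 kPa
  T = 333.2 K: ΣzᵢPᵢˢᵃᵗ = 165.98 kPa
  T = 334.6 K: ΣzᵢPᵢˢᵃᵗ = 172.73 kPa
Interpolating between 333.2 K and 334.6 K gives T ≈ 334.1 K.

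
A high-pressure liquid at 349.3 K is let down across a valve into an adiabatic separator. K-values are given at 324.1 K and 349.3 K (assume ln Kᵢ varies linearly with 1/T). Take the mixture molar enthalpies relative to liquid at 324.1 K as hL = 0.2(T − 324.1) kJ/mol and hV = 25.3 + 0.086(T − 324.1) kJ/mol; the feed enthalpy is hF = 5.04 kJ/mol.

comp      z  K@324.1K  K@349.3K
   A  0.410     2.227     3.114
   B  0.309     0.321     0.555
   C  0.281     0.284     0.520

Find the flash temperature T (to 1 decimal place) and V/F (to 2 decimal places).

T = 327.7 K, V/F = 0.17

Adiabatic flash: solve Rachford–Rice at each trial T, then check hF = ψ·hV(T) + (1−ψ)·hL(T).
  T = 324.1 K: K = (2.227, 0.321, 0.284), RR gives ψ = 0.108, H_out = 2.724 kJ/mol
  T = 349.3 K: K = (3.114, 0.555, 0.520), RR gives ψ = 0.608, H_out = 18.687 kJ/mol
  T = 336.7 K: K = (2.650, 0.426, 0.389), RR gives ψ = 0.335, H_out = 10.522 kJ/mol
  T = 330.4 K: K = (2.433, 0.371, 0.333), RR gives ψ = 0.222, H_out = 6.717 kJ/mol
  T = 327.2 K: K = (2.327, 0.345, 0.307), RR gives ψ = 0.165, H_out = 4.729 kJ/mol
  T = 328.8 K: K = (2.380, 0.358, 0.320), RR gives ψ = 0.193, H_out = 5.731 kJ/mol
Linear interpolation between T = 327.2 (H_out = 4.729) and T = 328.8 (H_out = 5.731) on hF = 5.04 gives T ≈ 327.7 K, at which ψ = 0.17.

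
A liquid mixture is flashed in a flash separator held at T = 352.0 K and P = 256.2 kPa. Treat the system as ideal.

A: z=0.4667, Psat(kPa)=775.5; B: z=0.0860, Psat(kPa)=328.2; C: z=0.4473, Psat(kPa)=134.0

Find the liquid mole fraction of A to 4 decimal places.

Raoult's law: Kᵢ = Pᵢˢᵃᵗ/P = Pᵢˢᵃᵗ/256.2.
  K_A = 775.5/256.2 = 3.026932, K_B = 328.2/256.2 = 1.281030, K_C = 134.0/256.2 = 0.523029
Rachford–Rice: g(ψ) = Σ zᵢ(Kᵢ−1)/(1+ψ(Kᵢ−1)) = 0.
Check two-phase: ΣzᵢKᵢ = 1.7568 > 1 and Σzᵢ/Kᵢ = 1.0765 > 1, so g(0) = 0.7568 > 0 and g(1) = -0.0765 < 0.
Iterate (Newton) starting at ψ = 0.5:
  ψ = 0.5000: g = 0.21085, g' = -0.6537 → ψ = 0.8226
  ψ = 0.8226: g = 0.02319, g' = -0.5496 → ψ = 0.8648
  ψ = 0.8648: g = -0.00004, g' = -0.5522 → ψ = 0.8647
Converged at ψ = 0.8647.
Compositions from xᵢ = zᵢ/(1+ψ(Kᵢ−1)), yᵢ = Kᵢxᵢ:
  A: x = 0.1695, y = 0.5132
  B: x = 0.0692, y = 0.0886
  C: x = 0.7613, y = 0.3982

x_A = 0.1695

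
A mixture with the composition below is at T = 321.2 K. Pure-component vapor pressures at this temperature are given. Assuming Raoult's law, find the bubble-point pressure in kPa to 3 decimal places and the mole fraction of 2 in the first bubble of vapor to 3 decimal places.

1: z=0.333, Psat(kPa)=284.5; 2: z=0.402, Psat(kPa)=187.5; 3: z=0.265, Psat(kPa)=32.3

Pbub = 178.673 kPa, y_2 = 0.422

At the bubble point ψ → 0, so ΣzᵢKᵢ = 1 with Kᵢ = Pᵢˢᵃᵗ/P ⇒ P = ΣzᵢPᵢˢᵃᵗ.
P = 0.333·284.5 + 0.402·187.5 + 0.265·32.3 = 178.673 kPa
yᵢ = zᵢPᵢˢᵃᵗ/P ⇒ y_2 = 0.402·187.5/178.673 = 0.422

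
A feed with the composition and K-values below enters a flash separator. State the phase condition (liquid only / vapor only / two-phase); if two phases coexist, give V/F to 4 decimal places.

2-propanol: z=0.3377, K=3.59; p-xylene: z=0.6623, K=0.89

vapor only

ΣzᵢKᵢ = 1.8018; Σzᵢ/Kᵢ = 0.8382.
Since Σzᵢ/Kᵢ < 1 the mixture is above its dew point — single vapor phase.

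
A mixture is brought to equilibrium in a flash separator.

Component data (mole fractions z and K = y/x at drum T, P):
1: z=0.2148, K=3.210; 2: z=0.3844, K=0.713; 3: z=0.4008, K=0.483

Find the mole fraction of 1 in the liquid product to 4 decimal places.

x_1 = 0.1555

Rachford–Rice: g(β) = Σ zᵢ(Kᵢ−1)/(1+β(Kᵢ−1)) = 0.
Feasibility: ΣzᵢKᵢ = 1.1572, Σzᵢ/Kᵢ = 1.4359 — both > 1, two phases present.
Newton–Raphson from β = 0.42:
  β = 0.4200: g = -0.14394, g' = -0.4979 → β = 0.1309
  β = 0.1309: g = 0.03130, g' = -0.7885 → β = 0.1706
  β = 0.1706: g = 0.00147, g' = -0.7171 → β = 0.1727
Converged at β = 0.1727.
Compositions from xᵢ = zᵢ/(1+β(Kᵢ−1)), yᵢ = Kᵢxᵢ:
  1: x = 0.1555, y = 0.4991
  2: x = 0.4044, y = 0.2884
  3: x = 0.4401, y = 0.2126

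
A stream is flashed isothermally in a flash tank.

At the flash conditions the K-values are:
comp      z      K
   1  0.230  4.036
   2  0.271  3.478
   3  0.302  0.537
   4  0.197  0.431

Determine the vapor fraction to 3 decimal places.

Rachford–Rice: g(ψ) = Σ zᵢ(Kᵢ−1)/(1+ψ(Kᵢ−1)) = 0.
g(0) = ΣzᵢKᵢ − 1 = 1.118 and g(1) = 1 − Σzᵢ/Kᵢ = -0.154, so a root lies in (0, 1).
Iterate (Newton) starting at ψ = 0.5:
  ψ = 0.500: g = 0.2386, g' = -0.901 → ψ = 0.765
  ψ = 0.765: g = 0.0271, g' = -0.746 → ψ = 0.801
Converged at ψ = 0.801.

ψ = 0.801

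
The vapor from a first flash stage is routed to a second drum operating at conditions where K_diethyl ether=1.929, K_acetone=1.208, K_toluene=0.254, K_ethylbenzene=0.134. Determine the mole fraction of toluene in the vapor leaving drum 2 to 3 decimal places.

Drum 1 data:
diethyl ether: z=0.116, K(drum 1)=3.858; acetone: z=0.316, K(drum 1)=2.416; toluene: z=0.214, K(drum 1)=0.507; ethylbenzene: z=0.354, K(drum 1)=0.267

Drum 1:
Rachford–Rice: g(ψ₁) = Σ zᵢ(Kᵢ−1)/(1+ψ₁(Kᵢ−1)) = 0.
g(0) = ΣzᵢKᵢ − 1 = 0.414 and g(1) = 1 − Σzᵢ/Kᵢ = -0.909, so a root lies in (0, 1).
Iterate (Newton) starting at ψ₁ = 0.34:
  ψ₁ = 0.340: g = -0.0022, g' = -0.945 → ψ₁ = 0.338
Converged at ψ₁ = 0.338.
Drum-1 compositions:
  diethyl ether: x = 0.059, y = 0.228
  acetone: x = 0.214, y = 0.516
  toluene: x = 0.257, y = 0.130
  ethylbenzene: x = 0.470, y = 0.126
Drum-2 feed = drum-1 vapor: z₂ = (0.2277, 0.5165, 0.1302, 0.1256).
Drum 2:
Rachford–Rice: g(ψ₂) = Σ zᵢ(Kᵢ−1)/(1+ψ₂(Kᵢ−1)) = 0.
Feasibility: ΣzᵢKᵢ = 1.113, Σzᵢ/Kᵢ = 1.995 — both > 1, two phases present.
Iterate (Newton) starting at ψ₂ = 0.5:
  ψ₂ = 0.500: g = -0.1050, g' = -0.587 → ψ₂ = 0.321
  ψ₂ = 0.321: g = -0.0148, g' = -0.442 → ψ₂ = 0.288
  ψ₂ = 0.288: g = -0.0003, g' = -0.427 → ψ₂ = 0.287
Converged at ψ₂ = 0.287.
  diethyl ether: x = 0.180, y = 0.347
  acetone: x = 0.487, y = 0.589
  toluene: x = 0.166, y = 0.042
  ethylbenzene: x = 0.167, y = 0.022

y_toluene (drum 2) = 0.042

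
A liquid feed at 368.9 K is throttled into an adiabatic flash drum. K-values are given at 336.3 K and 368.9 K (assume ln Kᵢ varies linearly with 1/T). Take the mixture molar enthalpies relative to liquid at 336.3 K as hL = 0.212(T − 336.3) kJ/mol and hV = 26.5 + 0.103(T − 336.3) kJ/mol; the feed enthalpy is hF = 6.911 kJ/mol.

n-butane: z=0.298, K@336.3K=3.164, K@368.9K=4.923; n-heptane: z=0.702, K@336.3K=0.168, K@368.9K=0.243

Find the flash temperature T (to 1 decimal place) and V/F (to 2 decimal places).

Adiabatic flash: solve Rachford–Rice at each trial T, then check hF = ψ·hV(T) + (1−ψ)·hL(T).
  T = 336.3 K: K = (3.164, 0.168), RR gives ψ = 0.034, H_out = 0.895 kJ/mol
  T = 368.9 K: K = (4.923, 0.243), RR gives ψ = 0.215, H_out = 11.838 kJ/mol
  T = 352.6 K: K = (3.987, 0.204), RR gives ψ = 0.139, H_out = 6.899 kJ/mol
  T = 360.8 K: K = (4.444, 0.223), RR gives ψ = 0.180, H_out = 9.477 kJ/mol
  T = 356.7 K: K = (4.212, 0.213), RR gives ψ = 0.160, H_out = 8.215 kJ/mol
  T = 354.6 K: K = (4.096, 0.208), RR gives ψ = 0.150, H_out = 7.548 kJ/mol
Linear interpolation between T = 352.6 (H_out = 6.899) and T = 354.6 (H_out = 7.548) on hF = 6.911 gives T ≈ 352.6 K, at which ψ = 0.14.

T = 352.6 K, V/F = 0.14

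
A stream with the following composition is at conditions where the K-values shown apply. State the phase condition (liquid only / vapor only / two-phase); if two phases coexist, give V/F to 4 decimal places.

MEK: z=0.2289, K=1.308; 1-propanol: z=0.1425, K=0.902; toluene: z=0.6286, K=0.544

liquid only

ΣzᵢKᵢ = 0.7699; Σzᵢ/Kᵢ = 1.4885.
Since ΣzᵢKᵢ < 1 the mixture is below its bubble point — single liquid phase.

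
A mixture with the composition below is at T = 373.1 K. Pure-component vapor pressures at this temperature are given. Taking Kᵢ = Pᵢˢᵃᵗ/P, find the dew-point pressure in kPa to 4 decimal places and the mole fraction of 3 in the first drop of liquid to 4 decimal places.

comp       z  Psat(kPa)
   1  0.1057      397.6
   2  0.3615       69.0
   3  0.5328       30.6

At the dew point ψ → 1, so Σzᵢ/Kᵢ = 1 with Kᵢ = Pᵢˢᵃᵗ/P ⇒ 1/P = Σzᵢ/Pᵢˢᵃᵗ.
1/P = 0.1057/397.6 + 0.3615/69.0 + 0.5328/30.6 = 0.0229167 ⇒ P = 43.6362 kPa
xᵢ = zᵢP/Pᵢˢᵃᵗ ⇒ x_3 = 0.5328·43.6362/30.6 = 0.7598

Pdew = 43.6362 kPa, x_3 = 0.7598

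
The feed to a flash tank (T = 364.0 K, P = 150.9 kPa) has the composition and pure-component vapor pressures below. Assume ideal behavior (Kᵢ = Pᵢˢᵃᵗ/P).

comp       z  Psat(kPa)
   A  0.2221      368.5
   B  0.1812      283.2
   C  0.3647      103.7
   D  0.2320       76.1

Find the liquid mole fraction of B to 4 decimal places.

Raoult's law: Kᵢ = Pᵢˢᵃᵗ/P = Pᵢˢᵃᵗ/150.9.
  K_A = 368.5/150.9 = 2.442015, K_B = 283.2/150.9 = 1.876740, K_C = 103.7/150.9 = 0.687210, K_D = 76.1/150.9 = 0.504307
Rachford–Rice: g(ψ) = Σ zᵢ(Kᵢ−1)/(1+ψ(Kᵢ−1)) = 0.
g(0) = ΣzᵢKᵢ − 1 = 0.2501 and g(1) = 1 − Σzᵢ/Kᵢ = -0.1782, so a root lies in (0, 1).
Iterate (Newton) starting at ψ = 0.48:
  ψ = 0.4800: g = 0.01594, g' = -0.3778 → ψ = 0.5222
  ψ = 0.5222: g = 0.00016, g' = -0.3706 → ψ = 0.5226
Converged at ψ = 0.5226.
Compositions from xᵢ = zᵢ/(1+ψ(Kᵢ−1)), yᵢ = Kᵢxᵢ:
  A: x = 0.1267, y = 0.3093
  B: x = 0.1243, y = 0.2332
  C: x = 0.4360, y = 0.2996
  D: x = 0.3131, y = 0.1579

x_B = 0.1243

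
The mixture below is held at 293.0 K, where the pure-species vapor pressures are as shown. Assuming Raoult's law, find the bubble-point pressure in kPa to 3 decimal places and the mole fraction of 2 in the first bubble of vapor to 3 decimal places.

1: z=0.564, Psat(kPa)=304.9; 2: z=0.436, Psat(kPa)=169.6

Pbub = 245.909 kPa, y_2 = 0.301

At the bubble point ψ → 0, so ΣzᵢKᵢ = 1 with Kᵢ = Pᵢˢᵃᵗ/P ⇒ P = ΣzᵢPᵢˢᵃᵗ.
P = 0.564·304.9 + 0.436·169.6 = 245.909 kPa
yᵢ = zᵢPᵢˢᵃᵗ/P ⇒ y_2 = 0.436·169.6/245.909 = 0.301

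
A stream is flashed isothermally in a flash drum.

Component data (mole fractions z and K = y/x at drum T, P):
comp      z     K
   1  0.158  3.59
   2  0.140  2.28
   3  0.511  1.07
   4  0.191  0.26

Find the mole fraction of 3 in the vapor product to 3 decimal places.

y_3 = 0.522

Material balance + equilibrium reduce to Σ zᵢ(Kᵢ−1)/(1+β(Kᵢ−1)) = 0.
g(0) = ΣzᵢKᵢ − 1 = 0.483 and g(1) = 1 − Σzᵢ/Kᵢ = -0.318, so a root lies in (0, 1).
Iterate (Newton) starting at β = 0.5:
  β = 0.500: g = 0.0978, g' = -0.552 → β = 0.677
  β = 0.677: g = -0.0045, g' = -0.628 → β = 0.670
Converged at β = 0.670.
Compositions from xᵢ = zᵢ/(1+β(Kᵢ−1)), yᵢ = Kᵢxᵢ:
  1: x = 0.058, y = 0.207
  2: x = 0.075, y = 0.172
  3: x = 0.488, y = 0.522
  4: x = 0.379, y = 0.098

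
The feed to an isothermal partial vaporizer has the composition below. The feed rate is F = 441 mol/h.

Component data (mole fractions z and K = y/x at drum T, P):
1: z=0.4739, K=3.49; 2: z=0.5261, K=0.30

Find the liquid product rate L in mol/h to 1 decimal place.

Rachford–Rice: g(β) = Σ zᵢ(Kᵢ−1)/(1+β(Kᵢ−1)) = 0.
Check two-phase: ΣzᵢKᵢ = 1.8117 > 1 and Σzᵢ/Kᵢ = 1.8895 > 1, so g(0) = 0.8117 > 0 and g(1) = -0.8895 < 0.
Newton iteration, β⁰ = 0.5:
  β = 0.5000: g = -0.04095, g' = -1.1931 → β = 0.4657
Converged at β = 0.4657.
Then V = β·F = 0.4657·441 = 205.4 mol/h and L = F − V = 235.6 mol/h.

L = 235.6 mol/h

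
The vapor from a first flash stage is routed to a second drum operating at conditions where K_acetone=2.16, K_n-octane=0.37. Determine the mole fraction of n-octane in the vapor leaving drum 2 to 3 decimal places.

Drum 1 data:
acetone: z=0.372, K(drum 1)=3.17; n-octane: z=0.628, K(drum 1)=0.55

Drum 1:
Binary case is linear: z₁(K₁−1)(1+ψ₁(K₂−1)) + z₂(K₂−1)(1+ψ₁(K₁−1)) = 0
⇒ ψ₁ = [z₁(K₁−1)+z₂(K₂−1)] / [−(K₁−1)(K₂−1)] = 0.5246/0.9765 = 0.537
Drum-1 compositions:
  acetone: x = 0.172, y = 0.544
  n-octane: x = 0.828, y = 0.456
Drum-2 feed = drum-1 vapor: z₂ = (0.5445, 0.4555).
Drum 2:
Let ψ₂ = V/F and solve Σ zᵢ(Kᵢ−1)/(1+ψ₂(Kᵢ−1)) = 0.
g(0) = ΣzᵢKᵢ − 1 = 0.345 and g(1) = 1 − Σzᵢ/Kᵢ = -0.483, so a root lies in (0, 1).
Iterate (Newton) starting at ψ₂ = 0.55:
  ψ₂ = 0.550: g = -0.0536, g' = -0.696 → ψ₂ = 0.473
  ψ₂ = 0.473: g = -0.0010, g' = -0.672 → ψ₂ = 0.472
Converged at ψ₂ = 0.472.
  acetone: x = 0.352, y = 0.760
  n-octane: x = 0.648, y = 0.240

y_n-octane (drum 2) = 0.240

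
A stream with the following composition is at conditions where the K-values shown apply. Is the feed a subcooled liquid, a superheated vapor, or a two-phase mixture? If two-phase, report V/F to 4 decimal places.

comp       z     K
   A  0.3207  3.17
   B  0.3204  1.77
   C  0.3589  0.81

ΣzᵢKᵢ = 1.8744; Σzᵢ/Kᵢ = 0.7253.
Since Σzᵢ/Kᵢ < 1 the mixture is above its dew point — single vapor phase.

superheated vapor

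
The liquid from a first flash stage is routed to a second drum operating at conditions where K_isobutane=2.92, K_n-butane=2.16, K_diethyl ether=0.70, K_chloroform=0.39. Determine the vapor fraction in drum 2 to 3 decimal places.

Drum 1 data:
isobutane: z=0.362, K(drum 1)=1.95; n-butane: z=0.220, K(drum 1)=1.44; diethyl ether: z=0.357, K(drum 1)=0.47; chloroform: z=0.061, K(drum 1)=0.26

Drum 1:
Material balance + equilibrium reduce to Σ zᵢ(Kᵢ−1)/(1+ψ₁(Kᵢ−1)) = 0.
Feasibility: ΣzᵢKᵢ = 1.206, Σzᵢ/Kᵢ = 1.333 — both > 1, two phases present.
Newton–Raphson from ψ₁ = 0.69:
  ψ₁ = 0.690: g = -0.1085, g' = -0.533 → ψ₁ = 0.486
  ψ₁ = 0.486: g = -0.0105, g' = -0.445 → ψ₁ = 0.463
Converged at ψ₁ = 0.463.
Drum-1 compositions:
  isobutane: x = 0.251, y = 0.490
  n-butane: x = 0.183, y = 0.263
  diethyl ether: x = 0.473, y = 0.222
  chloroform: x = 0.093, y = 0.024
Drum-2 feed = drum-1 liquid: z₂ = (0.2515, 0.1828, 0.4730, 0.0928).
Drum 2:
Let ψ₂ = V/F and solve Σ zᵢ(Kᵢ−1)/(1+ψ₂(Kᵢ−1)) = 0.
g(0) = ΣzᵢKᵢ − 1 = 0.496 and g(1) = 1 − Σzᵢ/Kᵢ = -0.084, so a root lies in (0, 1).
Newton–Raphson from ψ₂ = 0.44:
  ψ₂ = 0.440: g = 0.1613, g' = -0.501 → ψ₂ = 0.762
  ψ₂ = 0.762: g = 0.0190, g' = -0.414 → ψ₂ = 0.808
Converged at ψ₂ = 0.808.
  isobutane: x = 0.099, y = 0.288
  n-butane: x = 0.094, y = 0.204
  diethyl ether: x = 0.624, y = 0.437
  chloroform: x = 0.183, y = 0.071

V/F (drum 2) = 0.808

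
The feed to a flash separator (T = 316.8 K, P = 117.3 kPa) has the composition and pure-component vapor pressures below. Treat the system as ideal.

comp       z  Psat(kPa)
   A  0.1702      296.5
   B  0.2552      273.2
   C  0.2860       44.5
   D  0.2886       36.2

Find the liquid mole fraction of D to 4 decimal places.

Raoult's law: Kᵢ = Pᵢˢᵃᵗ/P = Pᵢˢᵃᵗ/117.3.
  K_A = 296.5/117.3 = 2.527707, K_B = 273.2/117.3 = 2.329071, K_C = 44.5/117.3 = 0.379369, K_D = 36.2/117.3 = 0.308610
Newton iteration, ψ⁰ = 0.63:
  ψ = 0.6300: g = -0.32788, g' = -0.9668 → ψ = 0.2908
  ψ = 0.2908: g = -0.04171, g' = -0.8051 → ψ = 0.2390
  ψ = 0.2390: g = 0.00041, g' = -0.8226 → ψ = 0.2395
Converged at ψ = 0.2395.
Compositions from xᵢ = zᵢ/(1+ψ(Kᵢ−1)), yᵢ = Kᵢxᵢ:
  A: x = 0.1246, y = 0.3150
  B: x = 0.1936, y = 0.4509
  C: x = 0.3359, y = 0.1274
  D: x = 0.3459, y = 0.1067

x_D = 0.3459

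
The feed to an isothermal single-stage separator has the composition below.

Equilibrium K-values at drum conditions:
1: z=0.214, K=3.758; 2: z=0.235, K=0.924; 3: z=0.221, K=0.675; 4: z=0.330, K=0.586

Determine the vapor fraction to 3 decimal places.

Material balance + equilibrium reduce to Σ zᵢ(Kᵢ−1)/(1+ψ(Kᵢ−1)) = 0.
g(0) = ΣzᵢKᵢ − 1 = 0.364 and g(1) = 1 − Σzᵢ/Kᵢ = -0.202, so a root lies in (0, 1).
Iterate (Newton) starting at ψ = 0.5:
  ψ = 0.500: g = -0.0285, g' = -0.412 → ψ = 0.431
  ψ = 0.431: g = 0.0015, g' = -0.457 → ψ = 0.434
Converged at ψ = 0.434.

ψ = 0.434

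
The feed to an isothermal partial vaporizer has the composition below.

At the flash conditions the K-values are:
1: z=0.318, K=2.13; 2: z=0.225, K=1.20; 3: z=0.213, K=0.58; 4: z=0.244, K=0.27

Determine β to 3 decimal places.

β = 0.260

Let β = V/F and solve Σ zᵢ(Kᵢ−1)/(1+β(Kᵢ−1)) = 0.
g(0) = ΣzᵢKᵢ − 1 = 0.137 and g(1) = 1 − Σzᵢ/Kᵢ = -0.608, so a root lies in (0, 1).
Newton–Raphson from β = 0.39:
  β = 0.390: g = -0.0648, g' = -0.511 → β = 0.263
  β = 0.263: g = -0.0013, g' = -0.496 → β = 0.260
Converged at β = 0.260.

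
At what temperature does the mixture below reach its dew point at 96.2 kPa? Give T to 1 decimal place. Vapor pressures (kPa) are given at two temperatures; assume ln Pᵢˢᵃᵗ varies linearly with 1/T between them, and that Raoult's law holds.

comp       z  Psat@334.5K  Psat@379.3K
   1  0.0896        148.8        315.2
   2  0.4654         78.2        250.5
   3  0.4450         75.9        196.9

T = 341.4 K

Dew-point temperature: Σzᵢ·P/Pᵢˢᵃᵗ(T) = 1. Interpolate ln Pᵢˢᵃᵗ = aᵢ + bᵢ/T.
  T = 334.5 K: ΣzᵢP/Pᵢˢᵃᵗ = 1.1945
  T = 379.3 K: ΣzᵢP/Pᵢˢᵃᵗ = 0.4235
  T = 356.9 K: ΣzᵢP/Pᵢˢᵃᵗ = 0.6871
  T = 345.7 K: ΣzᵢP/Pᵢˢᵃᵗ = 0.8974
  T = 340.1 K: ΣzᵢP/Pᵢˢᵃᵗ = 1.0328
  T = 342.9 K: ΣzᵢP/Pᵢˢᵃᵗ = 0.9621
Interpolating between 340.1 K and 342.9 K gives T ≈ 341.4 K.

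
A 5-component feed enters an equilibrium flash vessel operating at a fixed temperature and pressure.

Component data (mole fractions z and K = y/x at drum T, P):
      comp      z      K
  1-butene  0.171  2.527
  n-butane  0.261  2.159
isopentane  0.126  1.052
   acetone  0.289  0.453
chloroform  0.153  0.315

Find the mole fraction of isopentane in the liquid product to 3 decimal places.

Let β = V/F and solve Σ zᵢ(Kᵢ−1)/(1+β(Kᵢ−1)) = 0.
Check two-phase: ΣzᵢKᵢ = 1.307 > 1 and Σzᵢ/Kᵢ = 1.432 > 1, so g(0) = 0.307 > 0 and g(1) = -0.432 < 0.
Newton iteration, β⁰ = 0.5:
  β = 0.500: g = -0.0310, g' = -0.599 → β = 0.448
Converged at β = 0.448.
Compositions from xᵢ = zᵢ/(1+β(Kᵢ−1)), yᵢ = Kᵢxᵢ:
  1-butene: x = 0.102, y = 0.257
  n-butane: x = 0.172, y = 0.371
  isopentane: x = 0.123, y = 0.130
  acetone: x = 0.383, y = 0.173
  chloroform: x = 0.221, y = 0.070

x_isopentane = 0.123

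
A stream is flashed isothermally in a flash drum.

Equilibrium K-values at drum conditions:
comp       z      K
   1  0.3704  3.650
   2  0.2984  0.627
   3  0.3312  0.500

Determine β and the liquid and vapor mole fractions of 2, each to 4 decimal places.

β = 0.5984, x_2 = 0.3841, y_2 = 0.2409

Let β = V/F and solve Σ zᵢ(Kᵢ−1)/(1+β(Kᵢ−1)) = 0.
g(0) = ΣzᵢKᵢ − 1 = 0.7047 and g(1) = 1 − Σzᵢ/Kᵢ = -0.2398, so a root lies in (0, 1).
Iterate (Newton) starting at β = 0.5:
  β = 0.5000: g = 0.06456, g' = -0.6911 → β = 0.5934
  β = 0.5934: g = 0.00315, g' = -0.6289 → β = 0.5984
Converged at β = 0.5984.
Compositions from xᵢ = zᵢ/(1+β(Kᵢ−1)), yᵢ = Kᵢxᵢ:
  1: x = 0.1432, y = 0.5228
  2: x = 0.3841, y = 0.2409
  3: x = 0.4726, y = 0.2363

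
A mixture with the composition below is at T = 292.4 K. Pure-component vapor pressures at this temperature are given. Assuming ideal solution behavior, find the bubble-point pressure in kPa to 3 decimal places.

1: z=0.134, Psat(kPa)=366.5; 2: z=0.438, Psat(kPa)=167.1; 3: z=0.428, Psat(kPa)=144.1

At the bubble point ψ → 0, so ΣzᵢKᵢ = 1 with Kᵢ = Pᵢˢᵃᵗ/P ⇒ P = ΣzᵢPᵢˢᵃᵗ.
P = 0.134·366.5 + 0.438·167.1 + 0.428·144.1 = 183.976 kPa

Pbub = 183.976 kPa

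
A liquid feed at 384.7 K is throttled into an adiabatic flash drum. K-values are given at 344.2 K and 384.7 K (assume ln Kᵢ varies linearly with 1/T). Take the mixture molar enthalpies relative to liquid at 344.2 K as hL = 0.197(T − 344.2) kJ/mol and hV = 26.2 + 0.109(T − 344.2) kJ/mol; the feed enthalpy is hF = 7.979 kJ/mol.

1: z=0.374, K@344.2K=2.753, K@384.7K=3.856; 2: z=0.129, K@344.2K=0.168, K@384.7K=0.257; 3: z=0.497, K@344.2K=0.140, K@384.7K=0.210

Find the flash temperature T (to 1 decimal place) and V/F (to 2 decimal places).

Adiabatic flash: solve Rachford–Rice at each trial T, then check hF = ψ·hV(T) + (1−ψ)·hL(T).
  T = 344.2 K: K = (2.753, 0.168, 0.140), RR gives ψ = 0.081, H_out = 2.115 kJ/mol
  T = 384.7 K: K = (3.856, 0.257, 0.210), RR gives ψ = 0.260, H_out = 13.865 kJ/mol
  T = 364.4 K: K = (3.287, 0.210, 0.173), RR gives ψ = 0.183, H_out = 8.446 kJ/mol
  T = 354.3 K: K = (3.016, 0.188, 0.156), RR gives ψ = 0.136, H_out = 5.438 kJ/mol
  T = 359.4 K: K = (3.152, 0.199, 0.165), RR gives ψ = 0.161, H_out = 6.990 kJ/mol
  T = 361.9 K: K = (3.219, 0.205, 0.169), RR gives ψ = 0.172, H_out = 7.726 kJ/mol
  T = 363.1 K: K = (3.252, 0.207, 0.171), RR gives ψ = 0.177, H_out = 8.074 kJ/mol
Linear interpolation between T = 361.9 (H_out = 7.726) and T = 363.1 (H_out = 8.074) on hF = 7.979 gives T ≈ 362.8 K, at which ψ = 0.18.

T = 362.8 K, V/F = 0.18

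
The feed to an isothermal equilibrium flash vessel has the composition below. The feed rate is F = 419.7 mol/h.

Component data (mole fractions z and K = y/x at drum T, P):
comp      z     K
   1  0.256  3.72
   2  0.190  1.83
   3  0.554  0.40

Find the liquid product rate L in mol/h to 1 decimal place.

Rachford–Rice: g(V/F) = Σ zᵢ(Kᵢ−1)/(1+V/F(Kᵢ−1)) = 0.
Feasibility: ΣzᵢKᵢ = 1.522, Σzᵢ/Kᵢ = 1.558 — both > 1, two phases present.
Iterate (Newton) starting at V/F = 0.5:
  V/F = 0.500: g = -0.0684, g' = -0.812 → V/F = 0.416
  V/F = 0.416: g = 0.0011, g' = -0.843 → V/F = 0.417
Converged at V/F = 0.417.
Then V = V/F·F = 0.4171·419.7 = 175.1 mol/h and L = F − V = 244.6 mol/h.

L = 244.6 mol/h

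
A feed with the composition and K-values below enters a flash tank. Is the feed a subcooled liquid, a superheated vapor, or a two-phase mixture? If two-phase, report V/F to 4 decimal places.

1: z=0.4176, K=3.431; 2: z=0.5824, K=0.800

superheated vapor

ΣzᵢKᵢ = 1.8987; Σzᵢ/Kᵢ = 0.8497.
Since Σzᵢ/Kᵢ < 1 the mixture is above its dew point — single vapor phase.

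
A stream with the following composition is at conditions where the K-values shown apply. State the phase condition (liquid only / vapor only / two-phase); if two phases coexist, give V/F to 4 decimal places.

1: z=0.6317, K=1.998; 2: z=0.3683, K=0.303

ΣzᵢKᵢ = 1.3737; Σzᵢ/Kᵢ = 1.5317.
Both exceed 1, so a two-phase solution exists.
Material balance + equilibrium reduce to Σ zᵢ(Kᵢ−1)/(1+ψ(Kᵢ−1)) = 0.
Newton iteration, ψ⁰ = 0.6:
  ψ = 0.6000: g = -0.04691, g' = -0.7747 → ψ = 0.5395
  ψ = 0.5395: g = -0.00158, g' = -0.7254 → ψ = 0.5373
Converged at ψ = 0.5373.

two-phase, V/F = 0.5373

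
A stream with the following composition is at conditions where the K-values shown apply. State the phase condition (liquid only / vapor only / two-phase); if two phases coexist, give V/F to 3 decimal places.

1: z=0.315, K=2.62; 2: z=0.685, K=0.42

ΣzᵢKᵢ = 1.113; Σzᵢ/Kᵢ = 1.751.
Both exceed 1, so a two-phase solution exists.
Let ψ = V/F and solve Σ zᵢ(Kᵢ−1)/(1+ψ(Kᵢ−1)) = 0.
Binary case is linear: z₁(K₁−1)(1+ψ(K₂−1)) + z₂(K₂−1)(1+ψ(K₁−1)) = 0
⇒ ψ = [z₁(K₁−1)+z₂(K₂−1)] / [−(K₁−1)(K₂−1)] = 0.1130/0.9396 = 0.120

two-phase, V/F = 0.120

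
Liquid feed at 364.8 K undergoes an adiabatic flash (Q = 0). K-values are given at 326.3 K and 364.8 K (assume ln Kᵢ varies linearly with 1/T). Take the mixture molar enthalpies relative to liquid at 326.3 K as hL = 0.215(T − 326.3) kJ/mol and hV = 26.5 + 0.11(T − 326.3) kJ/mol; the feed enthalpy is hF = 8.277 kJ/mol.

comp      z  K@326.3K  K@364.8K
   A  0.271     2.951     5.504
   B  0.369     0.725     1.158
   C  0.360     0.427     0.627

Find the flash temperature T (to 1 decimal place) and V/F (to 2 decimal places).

T = 328.3 K, V/F = 0.30

Adiabatic flash: solve Rachford–Rice at each trial T, then check hF = ψ·hV(T) + (1−ψ)·hL(T).
  T = 326.3 K: K = (2.951, 0.725, 0.427), RR gives ψ = 0.259, H_out = 6.853 kJ/mol
  T = 364.8 K: K = (5.504, 1.158, 0.627), RR gives ψ = 1.000, H_out = 30.735 kJ/mol
  T = 345.6 K: K = (4.104, 0.929, 0.523), RR gives ψ = 0.656, H_out = 20.193 kJ/mol
  T = 336.0 K: K = (3.500, 0.824, 0.474), RR gives ψ = 0.451, H_out = 13.571 kJ/mol
  T = 331.1 K: K = (3.215, 0.773, 0.450), RR gives ψ = 0.353, H_out = 10.219 kJ/mol
  T = 328.7 K: K = (3.081, 0.749, 0.439), RR gives ψ = 0.306, H_out = 8.552 kJ/mol
Linear interpolation between T = 326.3 (H_out = 6.853) and T = 328.7 (H_out = 8.552) on hF = 8.277 gives T ≈ 328.3 K, at which ψ = 0.30.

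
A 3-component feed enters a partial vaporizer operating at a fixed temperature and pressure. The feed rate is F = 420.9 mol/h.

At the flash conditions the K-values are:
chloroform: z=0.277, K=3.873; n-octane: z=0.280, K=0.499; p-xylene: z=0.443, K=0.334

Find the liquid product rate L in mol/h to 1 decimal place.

L = 333.7 mol/h

Material balance + equilibrium reduce to Σ zᵢ(Kᵢ−1)/(1+ψ(Kᵢ−1)) = 0.
g(0) = ΣzᵢKᵢ − 1 = 0.361 and g(1) = 1 − Σzᵢ/Kᵢ = -0.959, so a root lies in (0, 1).
Newton iteration, ψ⁰ = 0.43:
  ψ = 0.430: g = -0.2362, g' = -0.958 → ψ = 0.183
  ψ = 0.183: g = 0.0308, g' = -1.321 → ψ = 0.207
Converged at ψ = 0.207.
Then V = ψ·F = 0.2072·420.9 = 87.2 mol/h and L = F − V = 333.7 mol/h.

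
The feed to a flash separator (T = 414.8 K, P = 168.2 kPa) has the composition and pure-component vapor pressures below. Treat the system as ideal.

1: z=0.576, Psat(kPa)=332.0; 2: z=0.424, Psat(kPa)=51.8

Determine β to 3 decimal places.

β = 0.397

Raoult's law: Kᵢ = Pᵢˢᵃᵗ/P = Pᵢˢᵃᵗ/168.2.
  K_1 = 332.0/168.2 = 1.97384, K_2 = 51.8/168.2 = 0.30797
Rachford–Rice: g(β) = Σ zᵢ(Kᵢ−1)/(1+β(Kᵢ−1)) = 0.
Check two-phase: ΣzᵢKᵢ = 1.268 > 1 and Σzᵢ/Kᵢ = 1.669 > 1, so g(0) = 0.268 > 0 and g(1) = -0.669 < 0.
Newton iteration, β⁰ = 0.36:
  β = 0.360: g = 0.0245, g' = -0.660 → β = 0.397
Converged at β = 0.397.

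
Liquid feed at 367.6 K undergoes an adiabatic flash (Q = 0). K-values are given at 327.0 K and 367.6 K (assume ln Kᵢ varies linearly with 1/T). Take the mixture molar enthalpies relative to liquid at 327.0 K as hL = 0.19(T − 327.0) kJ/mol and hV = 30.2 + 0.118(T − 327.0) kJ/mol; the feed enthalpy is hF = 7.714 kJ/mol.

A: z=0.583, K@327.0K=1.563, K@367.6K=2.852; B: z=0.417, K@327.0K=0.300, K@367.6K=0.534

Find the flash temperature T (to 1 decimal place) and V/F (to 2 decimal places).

T = 331.0 K, V/F = 0.23

Adiabatic flash: solve Rachford–Rice at each trial T, then check hF = ψ·hV(T) + (1−ψ)·hL(T).
  T = 327.0 K: K = (1.563, 0.300), RR gives ψ = 0.092, H_out = 2.784 kJ/mol
  T = 367.6 K: K = (2.852, 0.534), RR gives ψ = 1.000, H_out = 34.991 kJ/mol
  T = 347.3 K: K = (2.149, 0.407), RR gives ψ = 0.620, H_out = 21.681 kJ/mol
  T = 337.1 K: K = (1.840, 0.351), RR gives ψ = 0.402, H_out = 13.755 kJ/mol
  T = 332.1 K: K = (1.699, 0.325), RR gives ψ = 0.267, H_out = 8.948 kJ/mol
  T = 329.6 K: K = (1.632, 0.313), RR gives ψ = 0.188, H_out = 6.134 kJ/mol
  T = 330.9 K: K = (1.667, 0.319), RR gives ψ = 0.231, H_out = 7.640 kJ/mol
Linear interpolation between T = 330.9 (H_out = 7.640) and T = 332.1 (H_out = 8.948) on hF = 7.714 gives T ≈ 331.0 K, at which ψ = 0.23.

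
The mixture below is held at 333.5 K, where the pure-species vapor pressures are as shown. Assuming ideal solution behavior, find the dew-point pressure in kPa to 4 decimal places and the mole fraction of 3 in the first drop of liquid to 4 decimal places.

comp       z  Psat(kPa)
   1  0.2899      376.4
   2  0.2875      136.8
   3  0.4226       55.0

Pdew = 94.7379 kPa, x_3 = 0.7279

At the dew point ψ → 1, so Σzᵢ/Kᵢ = 1 with Kᵢ = Pᵢˢᵃᵗ/P ⇒ 1/P = Σzᵢ/Pᵢˢᵃᵗ.
1/P = 0.2899/376.4 + 0.2875/136.8 + 0.4226/55.0 = 0.0105554 ⇒ P = 94.7379 kPa
xᵢ = zᵢP/Pᵢˢᵃᵗ ⇒ x_3 = 0.4226·94.7379/55.0 = 0.7279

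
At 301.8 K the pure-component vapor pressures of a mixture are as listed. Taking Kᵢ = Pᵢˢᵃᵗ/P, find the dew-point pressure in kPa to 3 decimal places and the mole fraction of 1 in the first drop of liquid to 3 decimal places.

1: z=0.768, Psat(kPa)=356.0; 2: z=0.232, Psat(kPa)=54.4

Pdew = 155.715 kPa, x_1 = 0.336

At the dew point ψ → 1, so Σzᵢ/Kᵢ = 1 with Kᵢ = Pᵢˢᵃᵗ/P ⇒ 1/P = Σzᵢ/Pᵢˢᵃᵗ.
1/P = 0.768/356.0 + 0.232/54.4 = 0.006422 ⇒ P = 155.715 kPa
xᵢ = zᵢP/Pᵢˢᵃᵗ ⇒ x_1 = 0.768·155.715/356.0 = 0.336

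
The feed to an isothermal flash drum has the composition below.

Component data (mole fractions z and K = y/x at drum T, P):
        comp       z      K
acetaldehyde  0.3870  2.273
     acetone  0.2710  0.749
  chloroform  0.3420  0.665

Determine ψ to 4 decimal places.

ψ = 0.8097

Material balance + equilibrium reduce to Σ zᵢ(Kᵢ−1)/(1+ψ(Kᵢ−1)) = 0.
Feasibility: ΣzᵢKᵢ = 1.3101, Σzᵢ/Kᵢ = 1.0464 — both > 1, two phases present.
Newton iteration, ψ⁰ = 0.5:
  ψ = 0.5000: g = 0.08564, g' = -0.3119 → ψ = 0.7746
  ψ = 0.7746: g = 0.00890, g' = -0.2553 → ψ = 0.8095
  ψ = 0.8095: g = 0.00007, g' = -0.2513 → ψ = 0.8097
Converged at ψ = 0.8097.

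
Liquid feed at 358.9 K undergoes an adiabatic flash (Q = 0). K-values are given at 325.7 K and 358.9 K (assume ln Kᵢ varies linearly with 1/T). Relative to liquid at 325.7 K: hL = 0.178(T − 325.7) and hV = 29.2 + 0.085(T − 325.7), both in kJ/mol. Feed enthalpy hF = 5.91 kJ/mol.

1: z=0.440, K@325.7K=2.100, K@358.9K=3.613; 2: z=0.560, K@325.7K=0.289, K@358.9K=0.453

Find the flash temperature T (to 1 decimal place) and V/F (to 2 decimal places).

T = 329.4 K, V/F = 0.18

Adiabatic flash: solve Rachford–Rice at each trial T, then check hF = ψ·hV(T) + (1−ψ)·hL(T).
  T = 325.7 K: K = (2.100, 0.289), RR gives ψ = 0.110, H_out = 3.205 kJ/mol
  T = 358.9 K: K = (3.613, 0.453), RR gives ψ = 0.590, H_out = 21.318 kJ/mol
  T = 342.3 K: K = (2.791, 0.366), RR gives ψ = 0.381, H_out = 13.495 kJ/mol
  T = 334.0 K: K = (2.430, 0.326), RR gives ψ = 0.261, H_out = 8.902 kJ/mol
  T = 329.9 K: K = (2.263, 0.307), RR gives ψ = 0.192, H_out = 6.275 kJ/mol
  T = 327.8 K: K = (2.180, 0.298), RR gives ψ = 0.152, H_out = 4.797 kJ/mol
Linear interpolation between T = 327.8 (H_out = 4.797) and T = 329.9 (H_out = 6.275) on hF = 5.91 gives T ≈ 329.4 K, at which ψ = 0.18.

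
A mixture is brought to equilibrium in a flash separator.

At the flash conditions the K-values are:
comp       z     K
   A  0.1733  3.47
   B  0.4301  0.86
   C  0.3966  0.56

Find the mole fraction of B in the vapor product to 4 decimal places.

Let ψ = V/F and solve Σ zᵢ(Kᵢ−1)/(1+ψ(Kᵢ−1)) = 0.
Feasibility: ΣzᵢKᵢ = 1.1933, Σzᵢ/Kᵢ = 1.2583 — both > 1, two phases present.
Iterate (Newton) starting at ψ = 0.5:
  ψ = 0.5000: g = -0.09695, g' = -0.3476 → ψ = 0.2211
  ψ = 0.2211: g = 0.02141, g' = -0.5455 → ψ = 0.2603
  ψ = 0.2603: g = 0.00095, g' = -0.4987 → ψ = 0.2623
Converged at ψ = 0.2623.
Compositions from xᵢ = zᵢ/(1+ψ(Kᵢ−1)), yᵢ = Kᵢxᵢ:
  A: x = 0.1052, y = 0.3649
  B: x = 0.4465, y = 0.3840
  C: x = 0.4483, y = 0.2511

y_B = 0.3840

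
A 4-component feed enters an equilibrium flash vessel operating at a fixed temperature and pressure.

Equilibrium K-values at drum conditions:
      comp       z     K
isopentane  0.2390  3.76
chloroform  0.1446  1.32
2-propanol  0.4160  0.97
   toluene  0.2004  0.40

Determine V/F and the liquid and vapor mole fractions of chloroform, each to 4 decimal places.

V/F = 0.7966, x_chloroform = 0.1152, y_chloroform = 0.1521

Rachford–Rice: g(V/F) = Σ zᵢ(Kᵢ−1)/(1+V/F(Kᵢ−1)) = 0.
Feasibility: ΣzᵢKᵢ = 1.5732, Σzᵢ/Kᵢ = 1.1030 — both > 1, two phases present.
Newton iteration, V/F⁰ = 0.56:
  V/F = 0.5600: g = 0.10459, g' = -0.4556 → V/F = 0.7896
  V/F = 0.7896: g = 0.00317, g' = -0.4504 → V/F = 0.7966
Converged at V/F = 0.7966.
Compositions from xᵢ = zᵢ/(1+V/F(Kᵢ−1)), yᵢ = Kᵢxᵢ:
  isopentane: x = 0.0747, y = 0.2810
  chloroform: x = 0.1152, y = 0.1521
  2-propanol: x = 0.4262, y = 0.4134
  toluene: x = 0.3839, y = 0.1535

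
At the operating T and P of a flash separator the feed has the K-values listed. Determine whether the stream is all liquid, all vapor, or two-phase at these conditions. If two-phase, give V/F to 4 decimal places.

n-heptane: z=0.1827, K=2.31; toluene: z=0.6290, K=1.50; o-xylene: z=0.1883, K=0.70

all vapor

ΣzᵢKᵢ = 1.4973; Σzᵢ/Kᵢ = 0.7674.
Since Σzᵢ/Kᵢ < 1 the mixture is above its dew point — single vapor phase.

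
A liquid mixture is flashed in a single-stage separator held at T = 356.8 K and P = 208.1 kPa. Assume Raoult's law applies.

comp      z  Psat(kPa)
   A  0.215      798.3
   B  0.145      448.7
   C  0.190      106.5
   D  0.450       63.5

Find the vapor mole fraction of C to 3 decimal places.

y_C = 0.111

Raoult's law: Kᵢ = Pᵢˢᵃᵗ/P = Pᵢˢᵃᵗ/208.1.
  K_A = 798.3/208.1 = 3.83614, K_B = 448.7/208.1 = 2.15617, K_C = 106.5/208.1 = 0.51177, K_D = 63.5/208.1 = 0.30514
Let ψ = V/F and solve Σ zᵢ(Kᵢ−1)/(1+ψ(Kᵢ−1)) = 0.
g(0) = ΣzᵢKᵢ − 1 = 0.372 and g(1) = 1 − Σzᵢ/Kᵢ = -0.969, so a root lies in (0, 1).
Newton–Raphson from ψ = 0.5:
  ψ = 0.500: g = -0.2435, g' = -0.963 → ψ = 0.247
  ψ = 0.247: g = 0.0058, g' = -1.090 → ψ = 0.253
Converged at ψ = 0.253.
Compositions from xᵢ = zᵢ/(1+ψ(Kᵢ−1)), yᵢ = Kᵢxᵢ:
  A: x = 0.125, y = 0.481
  B: x = 0.112, y = 0.242
  C: x = 0.217, y = 0.111
  D: x = 0.546, y = 0.167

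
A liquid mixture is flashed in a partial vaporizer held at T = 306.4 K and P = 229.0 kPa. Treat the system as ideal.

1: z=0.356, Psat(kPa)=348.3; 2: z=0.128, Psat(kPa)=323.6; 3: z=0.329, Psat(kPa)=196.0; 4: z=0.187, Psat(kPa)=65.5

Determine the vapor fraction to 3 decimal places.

Raoult's law: Kᵢ = Pᵢˢᵃᵗ/P = Pᵢˢᵃᵗ/229.0.
  K_1 = 348.3/229.0 = 1.52096, K_2 = 323.6/229.0 = 1.41310, K_3 = 196.0/229.0 = 0.85590, K_4 = 65.5/229.0 = 0.28603
Newton iteration, ψ⁰ = 0.5:
  ψ = 0.500: g = -0.0678, g' = -0.314 → ψ = 0.284
  ψ = 0.284: g = -0.0081, g' = -0.248 → ψ = 0.252
  ψ = 0.252: g = -0.0001, g' = -0.242 → ψ = 0.251
Converged at ψ = 0.251.

ψ = 0.251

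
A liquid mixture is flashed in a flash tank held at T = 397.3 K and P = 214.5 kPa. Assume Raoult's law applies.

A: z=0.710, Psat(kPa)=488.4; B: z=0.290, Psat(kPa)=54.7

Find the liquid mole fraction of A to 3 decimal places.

Raoult's law: Kᵢ = Pᵢˢᵃᵗ/P = Pᵢˢᵃᵗ/214.5.
  K_A = 488.4/214.5 = 2.27692, K_B = 54.7/214.5 = 0.25501
Iterate (Newton) starting at ψ = 0.35:
  ψ = 0.350: g = 0.3343, g' = -0.847 → ψ = 0.745
  ψ = 0.745: g = -0.0203, g' = -1.116 → ψ = 0.726
Converged at ψ = 0.726.
Compositions from xᵢ = zᵢ/(1+ψ(Kᵢ−1)), yᵢ = Kᵢxᵢ:
  A: x = 0.368, y = 0.839
  B: x = 0.632, y = 0.161

x_A = 0.368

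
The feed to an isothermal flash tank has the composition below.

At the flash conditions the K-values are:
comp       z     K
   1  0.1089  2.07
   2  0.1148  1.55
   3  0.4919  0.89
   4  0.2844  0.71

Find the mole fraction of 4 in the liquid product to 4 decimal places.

x_4 = 0.3087

Let β = V/F and solve Σ zᵢ(Kᵢ−1)/(1+β(Kᵢ−1)) = 0.
g(0) = ΣzᵢKᵢ − 1 = 0.0431 and g(1) = 1 − Σzᵢ/Kᵢ = -0.0799, so a root lies in (0, 1).
Iterate (Newton) starting at β = 0.5:
  β = 0.5000: g = -0.02829, g' = -0.1137 → β = 0.2511
  β = 0.2511: g = 0.00272, g' = -0.1384 → β = 0.2708
  β = 0.2708: g = 0.00003, g' = -0.1358 → β = 0.2710
Converged at β = 0.2710.
Compositions from xᵢ = zᵢ/(1+β(Kᵢ−1)), yᵢ = Kᵢxᵢ:
  1: x = 0.0844, y = 0.1748
  2: x = 0.0999, y = 0.1549
  3: x = 0.5070, y = 0.4512
  4: x = 0.3087, y = 0.2191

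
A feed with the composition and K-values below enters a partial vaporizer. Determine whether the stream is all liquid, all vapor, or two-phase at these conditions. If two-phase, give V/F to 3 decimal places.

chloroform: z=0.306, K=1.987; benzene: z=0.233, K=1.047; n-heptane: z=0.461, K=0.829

ΣzᵢKᵢ = 1.234; Σzᵢ/Kᵢ = 0.933.
Since Σzᵢ/Kᵢ < 1 the mixture is above its dew point — single vapor phase.

all vapor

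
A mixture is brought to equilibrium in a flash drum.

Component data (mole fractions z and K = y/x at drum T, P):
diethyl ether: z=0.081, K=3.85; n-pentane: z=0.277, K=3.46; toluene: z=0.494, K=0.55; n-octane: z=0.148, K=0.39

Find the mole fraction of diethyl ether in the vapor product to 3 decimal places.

Material balance + equilibrium reduce to Σ zᵢ(Kᵢ−1)/(1+ψ(Kᵢ−1)) = 0.
g(0) = ΣzᵢKᵢ − 1 = 0.600 and g(1) = 1 − Σzᵢ/Kᵢ = -0.379, so a root lies in (0, 1).
Newton–Raphson from ψ = 0.5:
  ψ = 0.500: g = -0.0160, g' = -0.730 → ψ = 0.478
Converged at ψ = 0.478.
Compositions from xᵢ = zᵢ/(1+ψ(Kᵢ−1)), yᵢ = Kᵢxᵢ:
  diethyl ether: x = 0.034, y = 0.132
  n-pentane: x = 0.127, y = 0.440
  toluene: x = 0.629, y = 0.346
  n-octane: x = 0.209, y = 0.081

y_diethyl ether = 0.132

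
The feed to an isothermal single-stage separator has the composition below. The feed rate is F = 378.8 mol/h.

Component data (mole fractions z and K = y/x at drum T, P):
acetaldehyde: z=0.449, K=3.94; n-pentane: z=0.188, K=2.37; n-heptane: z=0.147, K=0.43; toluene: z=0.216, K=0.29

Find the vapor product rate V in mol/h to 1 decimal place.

V = 305.5 mol/h

Material balance + equilibrium reduce to Σ zᵢ(Kᵢ−1)/(1+ψ(Kᵢ−1)) = 0.
Check two-phase: ΣzᵢKᵢ = 2.340 > 1 and Σzᵢ/Kᵢ = 1.280 > 1, so g(0) = 1.340 > 0 and g(1) = -0.280 < 0.
Newton–Raphson from ψ = 0.5:
  ψ = 0.500: g = 0.3323, g' = -1.116 → ψ = 0.798
  ψ = 0.798: g = 0.0101, g' = -1.167 → ψ = 0.807
Converged at ψ = 0.807.
Then V = ψ·F = 0.8065·378.8 = 305.5 mol/h and L = F − V = 73.3 mol/h.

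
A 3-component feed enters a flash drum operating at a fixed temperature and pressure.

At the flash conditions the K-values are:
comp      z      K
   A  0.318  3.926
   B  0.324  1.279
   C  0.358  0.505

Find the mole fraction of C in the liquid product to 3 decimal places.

x_C = 0.656

Let ψ = V/F and solve Σ zᵢ(Kᵢ−1)/(1+ψ(Kᵢ−1)) = 0.
Check two-phase: ΣzᵢKᵢ = 1.844 > 1 and Σzᵢ/Kᵢ = 1.043 > 1, so g(0) = 0.844 > 0 and g(1) = -0.043 < 0.
Newton iteration, ψ⁰ = 0.5:
  ψ = 0.500: g = 0.2216, g' = -0.623 → ψ = 0.856
  ψ = 0.856: g = 0.0311, g' = -0.502 → ψ = 0.918
  ψ = 0.918: g = -0.0002, g' = -0.511 → ψ = 0.917
Converged at ψ = 0.917.
Compositions from xᵢ = zᵢ/(1+ψ(Kᵢ−1)), yᵢ = Kᵢxᵢ:
  A: x = 0.086, y = 0.339
  B: x = 0.258, y = 0.330
  C: x = 0.656, y = 0.331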